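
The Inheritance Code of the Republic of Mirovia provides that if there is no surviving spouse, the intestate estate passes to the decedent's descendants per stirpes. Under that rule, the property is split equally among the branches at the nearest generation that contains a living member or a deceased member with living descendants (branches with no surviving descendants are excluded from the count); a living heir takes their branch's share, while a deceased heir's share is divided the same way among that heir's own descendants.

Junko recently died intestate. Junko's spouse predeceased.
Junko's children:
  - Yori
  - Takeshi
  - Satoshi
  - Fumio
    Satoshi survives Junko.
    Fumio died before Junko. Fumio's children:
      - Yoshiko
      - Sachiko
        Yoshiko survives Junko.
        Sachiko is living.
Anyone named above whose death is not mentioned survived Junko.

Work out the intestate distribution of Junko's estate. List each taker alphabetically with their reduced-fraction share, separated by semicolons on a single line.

There is no surviving spouse, so the entire estate passes to Junko's descendants per stirpes.
The estate is divided into 4 equal shares of 1/4 among Yori, Takeshi, Satoshi, Fumio.
Yori is living and takes 1/4.
Takeshi is living and takes 1/4.
Satoshi is living and takes 1/4.
Fumio predeceased; the 1/4 allotted to Fumio's branch passes to Fumio's issue by representation.
The 1/4 is divided into 2 equal shares of 1/8 among Yoshiko, Sachiko.
Yoshiko is living and takes 1/8.
Sachiko is living and takes 1/8.

Sachiko 1/8; Satoshi 1/4; Takeshi 1/4; Yori 1/4; Yoshiko 1/8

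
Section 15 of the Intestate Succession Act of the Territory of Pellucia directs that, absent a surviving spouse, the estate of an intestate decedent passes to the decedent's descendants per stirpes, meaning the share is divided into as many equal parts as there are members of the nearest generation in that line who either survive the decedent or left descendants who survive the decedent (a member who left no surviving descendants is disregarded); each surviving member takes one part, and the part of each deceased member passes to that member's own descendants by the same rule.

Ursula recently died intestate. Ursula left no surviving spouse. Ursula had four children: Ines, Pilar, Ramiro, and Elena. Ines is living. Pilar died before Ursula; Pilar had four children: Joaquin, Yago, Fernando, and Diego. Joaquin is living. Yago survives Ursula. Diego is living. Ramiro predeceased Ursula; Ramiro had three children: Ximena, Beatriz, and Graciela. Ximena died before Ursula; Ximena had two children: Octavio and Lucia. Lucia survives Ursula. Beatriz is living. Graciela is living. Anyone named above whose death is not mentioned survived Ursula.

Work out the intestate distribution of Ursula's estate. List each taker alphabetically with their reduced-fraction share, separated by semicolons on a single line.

Beatriz 1/12; Diego 1/16; Elena 1/4; Fernando 1/16; Graciela 1/12; Ines 1/4; Joaquin 1/16; Lucia 1/24; Octavio 1/24; Yago 1/16

There is no surviving spouse, so the entire estate passes to Ursula's descendants per stirpes.
The estate is divided into 4 equal shares of 1/4 among Ines, Pilar, Ramiro, Elena.
Ines is living and takes 1/4.
Pilar predeceased; the 1/4 allotted to Pilar's branch passes to Pilar's issue by representation.
The 1/4 is divided into 4 equal shares of 1/16 among Joaquin, Yago, Fernando, Diego.
Joaquin is living and takes 1/16.
Yago is living and takes 1/16.
Fernando is living and takes 1/16.
Diego is living and takes 1/16.
Ramiro predeceased; the 1/4 allotted to Ramiro's branch passes to Ramiro's issue by representation.
The 1/4 is divided into 3 equal shares of 1/12 among Ximena, Beatriz, Graciela.
Ximena predeceased; the 1/12 allotted to Ximena's branch passes to Ximena's issue by representation.
The 1/12 is divided into 2 equal shares of 1/24 among Octavio, Lucia.
Octavio is living and takes 1/24.
Lucia is living and takes 1/24.
Beatriz is living and takes 1/12.
Graciela is living and takes 1/12.
Elena is living and takes 1/4.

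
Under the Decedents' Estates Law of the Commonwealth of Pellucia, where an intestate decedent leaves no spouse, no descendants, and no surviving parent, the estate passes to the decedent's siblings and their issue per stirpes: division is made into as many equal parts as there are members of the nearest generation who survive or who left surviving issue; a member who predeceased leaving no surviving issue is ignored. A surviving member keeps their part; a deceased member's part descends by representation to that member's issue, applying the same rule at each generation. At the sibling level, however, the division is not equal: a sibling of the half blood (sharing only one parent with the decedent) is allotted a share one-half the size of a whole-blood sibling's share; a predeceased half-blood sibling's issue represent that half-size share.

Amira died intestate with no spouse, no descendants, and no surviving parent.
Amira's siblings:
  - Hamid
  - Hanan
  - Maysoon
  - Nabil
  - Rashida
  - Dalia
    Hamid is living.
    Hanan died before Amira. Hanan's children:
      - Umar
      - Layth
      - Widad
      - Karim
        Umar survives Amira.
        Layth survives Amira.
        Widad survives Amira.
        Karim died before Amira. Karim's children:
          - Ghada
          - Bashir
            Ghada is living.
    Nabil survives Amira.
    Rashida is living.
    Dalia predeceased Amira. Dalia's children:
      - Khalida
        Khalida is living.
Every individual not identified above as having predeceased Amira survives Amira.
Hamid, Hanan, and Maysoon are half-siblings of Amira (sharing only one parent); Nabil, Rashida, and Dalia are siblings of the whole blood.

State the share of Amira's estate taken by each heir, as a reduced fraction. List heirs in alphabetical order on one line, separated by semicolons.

Bashir 1/72; Ghada 1/72; Hamid 1/9; Khalida 2/9; Layth 1/36; Maysoon 1/9; Nabil 2/9; Rashida 2/9; Umar 1/36; Widad 1/36

No spouse, descendants, or parent survives, so the estate passes to Amira's siblings per stirpes.
Half-blood siblings count for one-half the weight of whole-blood siblings at the initial division.
Dividing 1 in proportion to weights (total weight 9/2): Hamid (weight 1/2) → 1/9; Hanan (weight 1/2) → 1/9; Maysoon (weight 1/2) → 1/9; Nabil (weight 1) → 2/9; Rashida (weight 1) → 2/9; Dalia (weight 1) → 2/9.
Hamid is living and takes 1/9.
Hanan predeceased; the 1/9 allotted to Hanan's branch passes to Hanan's issue by representation.
The 1/9 is divided into 4 equal shares of 1/36 among Umar, Layth, Widad, Karim.
Umar is living and takes 1/36.
Layth is living and takes 1/36.
Widad is living and takes 1/36.
Karim predeceased; the 1/36 allotted to Karim's branch passes to Karim's issue by representation.
The 1/36 is divided into 2 equal shares of 1/72 among Ghada, Bashir.
Ghada is living and takes 1/72.
Bashir is living and takes 1/72.
Maysoon is living and takes 1/9.
Nabil is living and takes 2/9.
Rashida is living and takes 2/9.
Dalia predeceased; the 2/9 allotted to Dalia's branch passes to Dalia's issue by representation.
Khalida is the sole taker at this level and receives the full 2/9.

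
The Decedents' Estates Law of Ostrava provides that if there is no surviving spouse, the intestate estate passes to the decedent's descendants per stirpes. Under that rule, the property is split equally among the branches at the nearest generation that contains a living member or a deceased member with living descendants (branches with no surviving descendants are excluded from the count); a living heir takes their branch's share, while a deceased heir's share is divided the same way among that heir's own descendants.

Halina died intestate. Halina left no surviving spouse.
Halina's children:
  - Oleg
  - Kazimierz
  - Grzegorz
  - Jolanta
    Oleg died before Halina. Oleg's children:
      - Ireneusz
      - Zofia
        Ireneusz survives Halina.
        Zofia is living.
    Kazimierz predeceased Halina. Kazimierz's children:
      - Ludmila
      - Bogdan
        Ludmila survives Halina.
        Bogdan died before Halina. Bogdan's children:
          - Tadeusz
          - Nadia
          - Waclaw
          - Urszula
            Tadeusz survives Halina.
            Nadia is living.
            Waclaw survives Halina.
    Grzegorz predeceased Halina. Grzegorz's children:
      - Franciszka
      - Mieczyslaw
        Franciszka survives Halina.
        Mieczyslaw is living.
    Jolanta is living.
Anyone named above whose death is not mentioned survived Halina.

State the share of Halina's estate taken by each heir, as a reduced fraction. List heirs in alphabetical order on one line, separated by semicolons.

There is no surviving spouse, so the entire estate passes to Halina's descendants per stirpes.
The estate is divided into 4 equal shares of 1/4 among Oleg, Kazimierz, Grzegorz, Jolanta.
Oleg predeceased; the 1/4 allotted to Oleg's branch passes to Oleg's issue by representation.
The 1/4 is divided into 2 equal shares of 1/8 among Ireneusz, Zofia.
Ireneusz is living and takes 1/8.
Zofia is living and takes 1/8.
Kazimierz predeceased; the 1/4 allotted to Kazimierz's branch passes to Kazimierz's issue by representation.
The 1/4 is divided into 2 equal shares of 1/8 among Ludmila, Bogdan.
Ludmila is living and takes 1/8.
Bogdan predeceased; the 1/8 allotted to Bogdan's branch passes to Bogdan's issue by representation.
The 1/8 is divided into 4 equal shares of 1/32 among Tadeusz, Nadia, Waclaw, Urszula.
Tadeusz is living and takes 1/32.
Nadia is living and takes 1/32.
Waclaw is living and takes 1/32.
Urszula is living and takes 1/32.
Grzegorz predeceased; the 1/4 allotted to Grzegorz's branch passes to Grzegorz's issue by representation.
The 1/4 is divided into 2 equal shares of 1/8 among Franciszka, Mieczyslaw.
Franciszka is living and takes 1/8.
Mieczyslaw is living and takes 1/8.
Jolanta is living and takes 1/4.

Franciszka 1/8; Ireneusz 1/8; Jolanta 1/4; Ludmila 1/8; Mieczyslaw 1/8; Nadia 1/32; Tadeusz 1/32; Urszula 1/32; Waclaw 1/32; Zofia 1/8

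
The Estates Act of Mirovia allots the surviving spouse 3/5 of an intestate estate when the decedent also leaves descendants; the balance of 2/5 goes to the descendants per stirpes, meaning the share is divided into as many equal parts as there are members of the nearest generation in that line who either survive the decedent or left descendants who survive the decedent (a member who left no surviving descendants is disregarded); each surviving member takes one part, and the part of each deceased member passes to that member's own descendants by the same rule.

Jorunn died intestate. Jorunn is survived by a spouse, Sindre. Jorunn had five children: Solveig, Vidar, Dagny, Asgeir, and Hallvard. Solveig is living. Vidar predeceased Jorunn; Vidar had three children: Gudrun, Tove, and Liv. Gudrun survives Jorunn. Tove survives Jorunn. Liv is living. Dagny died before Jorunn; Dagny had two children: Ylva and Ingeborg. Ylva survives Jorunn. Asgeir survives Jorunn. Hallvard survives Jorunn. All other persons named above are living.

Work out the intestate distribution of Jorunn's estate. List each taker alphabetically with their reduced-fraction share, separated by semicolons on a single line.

Sindre, as surviving spouse, takes 3/5.
The remaining 2/5 passes to Jorunn's descendants per stirpes.
The 2/5 is divided into 5 equal shares of 2/25 among Solveig, Vidar, Dagny, Asgeir, Hallvard.
Solveig is living and takes 2/25.
Vidar predeceased; the 2/25 allotted to Vidar's branch passes to Vidar's issue by representation.
The 2/25 is divided into 3 equal shares of 2/75 among Gudrun, Tove, Liv.
Gudrun is living and takes 2/75.
Tove is living and takes 2/75.
Liv is living and takes 2/75.
Dagny predeceased; the 2/25 allotted to Dagny's branch passes to Dagny's issue by representation.
The 2/25 is divided into 2 equal shares of 1/25 among Ylva, Ingeborg.
Ylva is living and takes 1/25.
Ingeborg is living and takes 1/25.
Asgeir is living and takes 2/25.
Hallvard is living and takes 2/25.

Asgeir 2/25; Gudrun 2/75; Hallvard 2/25; Ingeborg 1/25; Liv 2/75; Sindre 3/5; Solveig 2/25; Tove 2/75; Ylva 1/25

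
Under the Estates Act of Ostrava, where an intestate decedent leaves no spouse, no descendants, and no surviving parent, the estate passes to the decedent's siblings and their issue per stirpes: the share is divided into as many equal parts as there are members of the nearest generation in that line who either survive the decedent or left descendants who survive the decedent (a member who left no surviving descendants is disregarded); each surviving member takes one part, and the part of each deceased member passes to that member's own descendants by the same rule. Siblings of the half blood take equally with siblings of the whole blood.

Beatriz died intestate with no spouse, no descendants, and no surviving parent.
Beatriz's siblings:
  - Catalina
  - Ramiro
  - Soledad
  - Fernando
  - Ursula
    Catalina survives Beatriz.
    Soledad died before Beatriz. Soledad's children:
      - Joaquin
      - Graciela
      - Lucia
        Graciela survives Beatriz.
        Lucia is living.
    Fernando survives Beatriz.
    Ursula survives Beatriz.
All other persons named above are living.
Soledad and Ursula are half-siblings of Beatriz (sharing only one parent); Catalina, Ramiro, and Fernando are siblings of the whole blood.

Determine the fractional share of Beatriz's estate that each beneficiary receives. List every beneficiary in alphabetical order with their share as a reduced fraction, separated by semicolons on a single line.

Catalina 1/5; Fernando 1/5; Graciela 1/15; Joaquin 1/15; Lucia 1/15; Ramiro 1/5; Ursula 1/5

No spouse, descendants, or parent survives, so the estate passes to Beatriz's siblings per stirpes.
Half-blood and whole-blood siblings take equally under the stated rule.
The estate is divided into 5 equal shares of 1/5 among Catalina, Ramiro, Soledad, Fernando, Ursula.
Catalina is living and takes 1/5.
Ramiro is living and takes 1/5.
Soledad predeceased; the 1/5 allotted to Soledad's branch passes to Soledad's issue by representation.
The 1/5 is divided into 3 equal shares of 1/15 among Joaquin, Graciela, Lucia.
Joaquin is living and takes 1/15.
Graciela is living and takes 1/15.
Lucia is living and takes 1/15.
Fernando is living and takes 1/5.
Ursula is living and takes 1/5.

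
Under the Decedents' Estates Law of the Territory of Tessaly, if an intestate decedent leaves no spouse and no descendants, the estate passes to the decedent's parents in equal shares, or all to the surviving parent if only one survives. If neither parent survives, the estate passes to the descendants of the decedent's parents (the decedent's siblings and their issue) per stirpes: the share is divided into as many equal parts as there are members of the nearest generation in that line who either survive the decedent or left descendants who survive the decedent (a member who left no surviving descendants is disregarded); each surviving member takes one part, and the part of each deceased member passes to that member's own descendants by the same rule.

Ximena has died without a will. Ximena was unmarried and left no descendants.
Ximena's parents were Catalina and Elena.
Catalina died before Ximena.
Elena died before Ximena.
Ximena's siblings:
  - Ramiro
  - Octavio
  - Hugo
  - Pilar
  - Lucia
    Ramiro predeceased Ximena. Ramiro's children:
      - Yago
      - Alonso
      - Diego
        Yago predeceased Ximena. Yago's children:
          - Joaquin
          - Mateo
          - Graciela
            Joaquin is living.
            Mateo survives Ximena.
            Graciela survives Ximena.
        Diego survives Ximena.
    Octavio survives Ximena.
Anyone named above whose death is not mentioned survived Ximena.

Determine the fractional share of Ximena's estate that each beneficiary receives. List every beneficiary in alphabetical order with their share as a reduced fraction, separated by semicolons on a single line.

Alonso 1/15; Diego 1/15; Graciela 1/45; Hugo 1/5; Joaquin 1/45; Lucia 1/5; Mateo 1/45; Octavio 1/5; Pilar 1/5

Neither parent survives and there are no descendants, so the estate passes to Ximena's siblings and their issue per stirpes.
The estate is divided into 5 equal shares of 1/5 among Ramiro, Octavio, Hugo, Pilar, Lucia.
Ramiro predeceased; the 1/5 allotted to Ramiro's branch passes to Ramiro's issue by representation.
The 1/5 is divided into 3 equal shares of 1/15 among Yago, Alonso, Diego.
Yago predeceased; the 1/15 allotted to Yago's branch passes to Yago's issue by representation.
The 1/15 is divided into 3 equal shares of 1/45 among Joaquin, Mateo, Graciela.
Joaquin is living and takes 1/45.
Mateo is living and takes 1/45.
Graciela is living and takes 1/45.
Alonso is living and takes 1/15.
Diego is living and takes 1/15.
Octavio is living and takes 1/5.
Hugo is living and takes 1/5.
Pilar is living and takes 1/5.
Lucia is living and takes 1/5.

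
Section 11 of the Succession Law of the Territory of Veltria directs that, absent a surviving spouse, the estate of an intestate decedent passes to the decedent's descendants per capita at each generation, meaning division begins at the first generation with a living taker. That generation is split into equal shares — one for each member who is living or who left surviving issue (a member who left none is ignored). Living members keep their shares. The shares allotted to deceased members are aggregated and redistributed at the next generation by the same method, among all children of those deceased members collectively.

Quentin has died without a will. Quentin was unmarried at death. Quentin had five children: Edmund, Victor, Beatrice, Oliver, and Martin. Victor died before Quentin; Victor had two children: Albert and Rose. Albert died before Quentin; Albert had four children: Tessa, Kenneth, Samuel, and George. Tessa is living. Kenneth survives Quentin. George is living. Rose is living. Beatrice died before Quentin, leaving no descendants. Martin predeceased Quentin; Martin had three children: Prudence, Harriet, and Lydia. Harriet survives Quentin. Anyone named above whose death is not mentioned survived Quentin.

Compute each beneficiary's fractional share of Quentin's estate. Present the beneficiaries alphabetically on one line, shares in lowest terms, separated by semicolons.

There is no surviving spouse, so the entire estate passes to Quentin's descendants per capita at each generation.
At generation 1 (Edmund, Victor, Oliver, Martin) there are 4 shares of (1)/4 = 1/4 each.
Living: Edmund and Oliver — each takes 1/4.
Deceased: Victor and Martin. Their combined 1/2 is pooled and carried to generation 2.
At generation 2 (Albert, Rose, Prudence, Harriet, Lydia) there are 5 shares of (1/2)/5 = 1/10 each.
Living: Rose, Prudence, Harriet, and Lydia — each takes 1/10.
Deceased: Albert. That 1/10 share is carried to generation 3.
At generation 3 (Tessa, Kenneth, Samuel, George) there are 4 shares of (1/10)/4 = 1/40 each.
Living: Tessa, Kenneth, Samuel, and George — each takes 1/40.

Edmund 1/4; George 1/40; Harriet 1/10; Kenneth 1/40; Lydia 1/10; Oliver 1/4; Prudence 1/10; Rose 1/10; Samuel 1/40; Tessa 1/40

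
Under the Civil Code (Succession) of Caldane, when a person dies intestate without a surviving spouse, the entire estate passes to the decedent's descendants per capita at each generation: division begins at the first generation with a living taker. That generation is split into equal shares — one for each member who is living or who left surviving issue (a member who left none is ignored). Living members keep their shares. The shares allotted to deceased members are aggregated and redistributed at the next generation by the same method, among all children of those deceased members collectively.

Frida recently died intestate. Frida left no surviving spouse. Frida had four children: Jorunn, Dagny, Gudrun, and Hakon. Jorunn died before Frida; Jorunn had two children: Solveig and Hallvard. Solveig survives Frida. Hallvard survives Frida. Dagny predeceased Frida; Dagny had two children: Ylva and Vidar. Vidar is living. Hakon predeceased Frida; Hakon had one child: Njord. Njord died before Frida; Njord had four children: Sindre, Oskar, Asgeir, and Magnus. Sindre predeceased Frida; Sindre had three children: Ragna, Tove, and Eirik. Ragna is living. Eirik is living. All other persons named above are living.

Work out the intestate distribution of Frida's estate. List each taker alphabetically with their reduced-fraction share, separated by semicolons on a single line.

There is no surviving spouse, so the entire estate passes to Frida's descendants per capita at each generation.
At generation 1 (Jorunn, Dagny, Gudrun, Hakon) there are 4 shares of (1)/4 = 1/4 each.
Living: Gudrun — each takes 1/4.
Deceased: Jorunn, Dagny, and Hakon. Their combined 3/4 is pooled and carried to generation 2.
At generation 2 (Solveig, Hallvard, Ylva, Vidar, Njord) there are 5 shares of (3/4)/5 = 3/20 each.
Living: Solveig, Hallvard, Ylva, and Vidar — each takes 3/20.
Deceased: Njord. That 3/20 share is carried to generation 3.
At generation 3 (Sindre, Oskar, Asgeir, Magnus) there are 4 shares of (3/20)/4 = 3/80 each.
Living: Oskar, Asgeir, and Magnus — each takes 3/80.
Deceased: Sindre. That 3/80 share is carried to generation 4.
At generation 4 (Ragna, Tove, Eirik) there are 3 shares of (3/80)/3 = 1/80 each.
Living: Ragna, Tove, and Eirik — each takes 1/80.

Asgeir 3/80; Eirik 1/80; Gudrun 1/4; Hallvard 3/20; Magnus 3/80; Oskar 3/80; Ragna 1/80; Solveig 3/20; Tove 1/80; Vidar 3/20; Ylva 3/20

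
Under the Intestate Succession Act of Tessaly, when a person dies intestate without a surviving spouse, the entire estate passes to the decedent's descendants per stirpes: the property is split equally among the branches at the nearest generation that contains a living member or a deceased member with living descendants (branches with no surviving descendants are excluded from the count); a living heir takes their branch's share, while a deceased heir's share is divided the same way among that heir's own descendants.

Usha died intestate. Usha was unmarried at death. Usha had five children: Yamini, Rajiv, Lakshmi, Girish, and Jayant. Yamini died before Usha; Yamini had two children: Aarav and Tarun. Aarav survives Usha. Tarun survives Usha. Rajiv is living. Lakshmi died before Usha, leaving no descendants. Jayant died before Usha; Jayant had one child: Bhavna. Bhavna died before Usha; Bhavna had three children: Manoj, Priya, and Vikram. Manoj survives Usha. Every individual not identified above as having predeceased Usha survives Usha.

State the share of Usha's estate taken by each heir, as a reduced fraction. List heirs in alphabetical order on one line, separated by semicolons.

There is no surviving spouse, so the entire estate passes to Usha's descendants per stirpes.
Lakshmi left no surviving issue, so that branch lapses and is disregarded.
The estate is divided into 4 equal shares of 1/4 among Yamini, Rajiv, Girish, Jayant.
Yamini predeceased; the 1/4 allotted to Yamini's branch passes to Yamini's issue by representation.
The 1/4 is divided into 2 equal shares of 1/8 among Aarav, Tarun.
Aarav is living and takes 1/8.
Tarun is living and takes 1/8.
Rajiv is living and takes 1/4.
Girish is living and takes 1/4.
Jayant predeceased; the 1/4 allotted to Jayant's branch passes to Jayant's issue by representation.
Bhavna's line is the sole branch at this level, so the full 1/4 passes to Bhavna's issue by representation.
The 1/4 is divided into 3 equal shares of 1/12 among Manoj, Priya, Vikram.
Manoj is living and takes 1/12.
Priya is living and takes 1/12.
Vikram is living and takes 1/12.

Aarav 1/8; Girish 1/4; Manoj 1/12; Priya 1/12; Rajiv 1/4; Tarun 1/8; Vikram 1/12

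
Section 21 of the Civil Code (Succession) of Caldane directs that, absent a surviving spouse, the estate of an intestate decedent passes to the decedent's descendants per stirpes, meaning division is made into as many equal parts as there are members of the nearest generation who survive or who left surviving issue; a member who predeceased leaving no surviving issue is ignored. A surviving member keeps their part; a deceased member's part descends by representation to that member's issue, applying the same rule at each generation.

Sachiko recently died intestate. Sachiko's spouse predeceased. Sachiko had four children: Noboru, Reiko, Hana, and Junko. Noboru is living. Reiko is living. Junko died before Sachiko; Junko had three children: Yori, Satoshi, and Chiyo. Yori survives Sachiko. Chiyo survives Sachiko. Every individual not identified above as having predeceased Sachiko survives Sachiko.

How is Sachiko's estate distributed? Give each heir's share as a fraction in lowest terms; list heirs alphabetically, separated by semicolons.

There is no surviving spouse, so the entire estate passes to Sachiko's descendants per stirpes.
The estate is divided into 4 equal shares of 1/4 among Noboru, Reiko, Hana, Junko.
Noboru is living and takes 1/4.
Reiko is living and takes 1/4.
Hana is living and takes 1/4.
Junko predeceased; the 1/4 allotted to Junko's branch passes to Junko's issue by representation.
The 1/4 is divided into 3 equal shares of 1/12 among Yori, Satoshi, Chiyo.
Yori is living and takes 1/12.
Satoshi is living and takes 1/12.
Chiyo is living and takes 1/12.

Chiyo 1/12; Hana 1/4; Noboru 1/4; Reiko 1/4; Satoshi 1/12; Yori 1/12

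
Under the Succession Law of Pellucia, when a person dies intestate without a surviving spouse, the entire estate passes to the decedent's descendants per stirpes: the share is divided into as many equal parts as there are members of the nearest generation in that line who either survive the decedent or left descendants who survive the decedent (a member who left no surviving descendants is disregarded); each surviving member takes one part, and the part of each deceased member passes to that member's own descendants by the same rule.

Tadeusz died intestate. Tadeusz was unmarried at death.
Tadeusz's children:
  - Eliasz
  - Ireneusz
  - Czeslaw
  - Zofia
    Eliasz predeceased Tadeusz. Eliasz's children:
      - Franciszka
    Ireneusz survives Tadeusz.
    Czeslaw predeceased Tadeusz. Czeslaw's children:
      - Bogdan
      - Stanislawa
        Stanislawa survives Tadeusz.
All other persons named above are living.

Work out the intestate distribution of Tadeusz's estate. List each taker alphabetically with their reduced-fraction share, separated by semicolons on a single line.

There is no surviving spouse, so the entire estate passes to Tadeusz's descendants per stirpes.
The estate is divided into 4 equal shares of 1/4 among Eliasz, Ireneusz, Czeslaw, Zofia.
Eliasz predeceased; the 1/4 allotted to Eliasz's branch passes to Eliasz's issue by representation.
Franciszka is the sole taker at this level and receives the full 1/4.
Ireneusz is living and takes 1/4.
Czeslaw predeceased; the 1/4 allotted to Czeslaw's branch passes to Czeslaw's issue by representation.
The 1/4 is divided into 2 equal shares of 1/8 among Bogdan, Stanislawa.
Bogdan is living and takes 1/8.
Stanislawa is living and takes 1/8.
Zofia is living and takes 1/4.

Bogdan 1/8; Franciszka 1/4; Ireneusz 1/4; Stanislawa 1/8; Zofia 1/4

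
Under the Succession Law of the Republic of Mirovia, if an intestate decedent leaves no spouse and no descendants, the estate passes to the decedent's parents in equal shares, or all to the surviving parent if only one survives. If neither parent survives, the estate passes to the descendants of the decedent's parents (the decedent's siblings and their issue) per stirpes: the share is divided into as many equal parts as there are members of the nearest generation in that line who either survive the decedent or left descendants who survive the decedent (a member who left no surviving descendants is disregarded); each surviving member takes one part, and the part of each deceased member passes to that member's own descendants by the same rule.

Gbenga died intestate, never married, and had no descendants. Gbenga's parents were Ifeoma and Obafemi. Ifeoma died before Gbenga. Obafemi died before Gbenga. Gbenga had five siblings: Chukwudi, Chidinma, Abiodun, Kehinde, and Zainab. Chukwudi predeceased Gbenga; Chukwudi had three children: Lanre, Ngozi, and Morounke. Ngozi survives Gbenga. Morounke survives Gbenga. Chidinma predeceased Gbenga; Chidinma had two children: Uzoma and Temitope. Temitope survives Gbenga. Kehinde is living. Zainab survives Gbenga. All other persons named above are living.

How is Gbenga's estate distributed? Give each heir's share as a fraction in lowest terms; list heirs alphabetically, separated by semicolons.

Abiodun 1/5; Kehinde 1/5; Lanre 1/15; Morounke 1/15; Ngozi 1/15; Temitope 1/10; Uzoma 1/10; Zainab 1/5

Neither parent survives and there are no descendants, so the estate passes to Gbenga's siblings and their issue per stirpes.
The estate is divided into 5 equal shares of 1/5 among Chukwudi, Chidinma, Abiodun, Kehinde, Zainab.
Chukwudi predeceased; the 1/5 allotted to Chukwudi's branch passes to Chukwudi's issue by representation.
The 1/5 is divided into 3 equal shares of 1/15 among Lanre, Ngozi, Morounke.
Lanre is living and takes 1/15.
Ngozi is living and takes 1/15.
Morounke is living and takes 1/15.
Chidinma predeceased; the 1/5 allotted to Chidinma's branch passes to Chidinma's issue by representation.
The 1/5 is divided into 2 equal shares of 1/10 among Uzoma, Temitope.
Uzoma is living and takes 1/10.
Temitope is living and takes 1/10.
Abiodun is living and takes 1/5.
Kehinde is living and takes 1/5.
Zainab is living and takes 1/5.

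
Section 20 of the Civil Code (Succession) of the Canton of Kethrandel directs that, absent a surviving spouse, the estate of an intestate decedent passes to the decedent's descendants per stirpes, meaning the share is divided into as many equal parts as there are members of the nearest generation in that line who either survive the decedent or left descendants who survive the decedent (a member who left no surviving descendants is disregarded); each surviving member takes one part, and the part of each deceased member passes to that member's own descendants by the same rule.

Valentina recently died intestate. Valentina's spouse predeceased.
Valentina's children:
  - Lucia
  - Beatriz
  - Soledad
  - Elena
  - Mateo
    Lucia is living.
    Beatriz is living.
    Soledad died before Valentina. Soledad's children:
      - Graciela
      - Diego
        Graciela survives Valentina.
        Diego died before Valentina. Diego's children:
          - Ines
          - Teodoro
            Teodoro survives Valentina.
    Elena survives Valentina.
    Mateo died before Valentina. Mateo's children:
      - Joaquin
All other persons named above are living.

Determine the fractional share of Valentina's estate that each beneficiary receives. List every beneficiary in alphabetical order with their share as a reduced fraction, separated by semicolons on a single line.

There is no surviving spouse, so the entire estate passes to Valentina's descendants per stirpes.
The estate is divided into 5 equal shares of 1/5 among Lucia, Beatriz, Soledad, Elena, Mateo.
Lucia is living and takes 1/5.
Beatriz is living and takes 1/5.
Soledad predeceased; the 1/5 allotted to Soledad's branch passes to Soledad's issue by representation.
The 1/5 is divided into 2 equal shares of 1/10 among Graciela, Diego.
Graciela is living and takes 1/10.
Diego predeceased; the 1/10 allotted to Diego's branch passes to Diego's issue by representation.
The 1/10 is divided into 2 equal shares of 1/20 among Ines, Teodoro.
Ines is living and takes 1/20.
Teodoro is living and takes 1/20.
Elena is living and takes 1/5.
Mateo predeceased; the 1/5 allotted to Mateo's branch passes to Mateo's issue by representation.
Joaquin is the sole taker at this level and receives the full 1/5.

Beatriz 1/5; Elena 1/5; Graciela 1/10; Ines 1/20; Joaquin 1/5; Lucia 1/5; Teodoro 1/20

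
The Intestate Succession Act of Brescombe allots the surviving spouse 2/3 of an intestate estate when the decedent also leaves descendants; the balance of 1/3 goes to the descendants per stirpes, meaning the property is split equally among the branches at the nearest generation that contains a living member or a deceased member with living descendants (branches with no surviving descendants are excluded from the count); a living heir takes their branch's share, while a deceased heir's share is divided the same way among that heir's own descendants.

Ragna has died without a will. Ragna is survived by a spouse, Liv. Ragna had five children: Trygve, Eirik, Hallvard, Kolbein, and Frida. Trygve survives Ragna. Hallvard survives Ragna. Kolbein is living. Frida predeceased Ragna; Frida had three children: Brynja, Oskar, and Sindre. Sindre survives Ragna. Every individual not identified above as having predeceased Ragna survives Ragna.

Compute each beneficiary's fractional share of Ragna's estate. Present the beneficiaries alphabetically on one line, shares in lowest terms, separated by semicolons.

Liv, as surviving spouse, takes 2/3.
The remaining 1/3 passes to Ragna's descendants per stirpes.
The 1/3 is divided into 5 equal shares of 1/15 among Trygve, Eirik, Hallvard, Kolbein, Frida.
Trygve is living and takes 1/15.
Eirik is living and takes 1/15.
Hallvard is living and takes 1/15.
Kolbein is living and takes 1/15.
Frida predeceased; the 1/15 allotted to Frida's branch passes to Frida's issue by representation.
The 1/15 is divided into 3 equal shares of 1/45 among Brynja, Oskar, Sindre.
Brynja is living and takes 1/45.
Oskar is living and takes 1/45.
Sindre is living and takes 1/45.

Brynja 1/45; Eirik 1/15; Hallvard 1/15; Kolbein 1/15; Liv 2/3; Oskar 1/45; Sindre 1/45; Trygve 1/15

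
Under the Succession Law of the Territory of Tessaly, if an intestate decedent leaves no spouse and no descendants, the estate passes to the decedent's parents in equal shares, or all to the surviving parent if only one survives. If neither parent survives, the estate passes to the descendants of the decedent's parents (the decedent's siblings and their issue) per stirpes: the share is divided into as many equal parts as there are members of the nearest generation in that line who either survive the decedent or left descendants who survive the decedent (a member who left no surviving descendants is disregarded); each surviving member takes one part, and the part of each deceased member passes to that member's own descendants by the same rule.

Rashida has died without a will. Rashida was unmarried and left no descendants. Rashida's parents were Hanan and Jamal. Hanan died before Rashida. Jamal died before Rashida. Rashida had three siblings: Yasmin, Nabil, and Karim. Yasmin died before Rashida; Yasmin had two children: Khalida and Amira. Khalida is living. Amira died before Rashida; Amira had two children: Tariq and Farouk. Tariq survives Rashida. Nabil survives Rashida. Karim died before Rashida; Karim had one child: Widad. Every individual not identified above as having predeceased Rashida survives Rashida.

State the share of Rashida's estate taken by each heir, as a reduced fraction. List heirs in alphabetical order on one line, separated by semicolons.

Farouk 1/12; Khalida 1/6; Nabil 1/3; Tariq 1/12; Widad 1/3

Neither parent survives and there are no descendants, so the estate passes to Rashida's siblings and their issue per stirpes.
The estate is divided into 3 equal shares of 1/3 among Yasmin, Nabil, Karim.
Yasmin predeceased; the 1/3 allotted to Yasmin's branch passes to Yasmin's issue by representation.
The 1/3 is divided into 2 equal shares of 1/6 among Khalida, Amira.
Khalida is living and takes 1/6.
Amira predeceased; the 1/6 allotted to Amira's branch passes to Amira's issue by representation.
The 1/6 is divided into 2 equal shares of 1/12 among Tariq, Farouk.
Tariq is living and takes 1/12.
Farouk is living and takes 1/12.
Nabil is living and takes 1/3.
Karim predeceased; the 1/3 allotted to Karim's branch passes to Karim's issue by representation.
Widad is the sole taker at this level and receives the full 1/3.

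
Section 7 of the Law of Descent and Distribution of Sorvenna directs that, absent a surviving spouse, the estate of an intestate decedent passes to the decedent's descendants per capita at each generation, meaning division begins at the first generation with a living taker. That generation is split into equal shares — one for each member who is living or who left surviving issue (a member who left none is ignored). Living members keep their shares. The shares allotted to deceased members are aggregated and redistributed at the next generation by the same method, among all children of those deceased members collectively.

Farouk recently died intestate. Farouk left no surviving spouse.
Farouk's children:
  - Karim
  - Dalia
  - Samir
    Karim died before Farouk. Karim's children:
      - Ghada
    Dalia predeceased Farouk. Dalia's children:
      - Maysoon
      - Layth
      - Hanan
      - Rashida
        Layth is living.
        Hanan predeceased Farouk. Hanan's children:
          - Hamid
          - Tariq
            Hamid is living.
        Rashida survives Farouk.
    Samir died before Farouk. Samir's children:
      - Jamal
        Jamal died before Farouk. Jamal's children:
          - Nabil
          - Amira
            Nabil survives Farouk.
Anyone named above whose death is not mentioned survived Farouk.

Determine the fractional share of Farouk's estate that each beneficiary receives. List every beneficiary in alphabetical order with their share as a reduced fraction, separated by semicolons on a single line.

Amira 1/12; Ghada 1/6; Hamid 1/12; Layth 1/6; Maysoon 1/6; Nabil 1/12; Rashida 1/6; Tariq 1/12

There is no surviving spouse, so the entire estate passes to Farouk's descendants per capita at each generation.
No one at generation 1 (Karim, Dalia, Samir) is living; moving to the next generation.
At generation 2 (Ghada, Maysoon, Layth, Hanan, Rashida, Jamal) there are 6 shares of (1)/6 = 1/6 each.
Living: Ghada, Maysoon, Layth, and Rashida — each takes 1/6.
Deceased: Hanan and Jamal. Their combined 1/3 is pooled and carried to generation 3.
At generation 3 (Hamid, Tariq, Nabil, Amira) there are 4 shares of (1/3)/4 = 1/12 each.
Living: Hamid, Tariq, Nabil, and Amira — each takes 1/12.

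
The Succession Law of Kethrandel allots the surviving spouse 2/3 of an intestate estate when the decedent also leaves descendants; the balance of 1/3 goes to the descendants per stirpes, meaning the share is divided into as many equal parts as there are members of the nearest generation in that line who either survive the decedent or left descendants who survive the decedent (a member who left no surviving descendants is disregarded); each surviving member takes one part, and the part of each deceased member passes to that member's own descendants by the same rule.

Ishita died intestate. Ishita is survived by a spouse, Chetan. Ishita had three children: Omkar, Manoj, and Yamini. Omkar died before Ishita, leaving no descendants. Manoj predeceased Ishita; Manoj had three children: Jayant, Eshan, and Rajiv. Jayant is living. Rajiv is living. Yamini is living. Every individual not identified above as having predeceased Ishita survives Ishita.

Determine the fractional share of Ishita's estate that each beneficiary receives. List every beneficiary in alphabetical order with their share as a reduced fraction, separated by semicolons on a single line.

Chetan 2/3; Eshan 1/18; Jayant 1/18; Rajiv 1/18; Yamini 1/6

Chetan, as surviving spouse, takes 2/3.
The remaining 1/3 passes to Ishita's descendants per stirpes.
Omkar left no surviving issue, so that branch lapses and is disregarded.
The 1/3 is divided into 2 equal shares of 1/6 among Manoj, Yamini.
Manoj predeceased; the 1/6 allotted to Manoj's branch passes to Manoj's issue by representation.
The 1/6 is divided into 3 equal shares of 1/18 among Jayant, Eshan, Rajiv.
Jayant is living and takes 1/18.
Eshan is living and takes 1/18.
Rajiv is living and takes 1/18.
Yamini is living and takes 1/6.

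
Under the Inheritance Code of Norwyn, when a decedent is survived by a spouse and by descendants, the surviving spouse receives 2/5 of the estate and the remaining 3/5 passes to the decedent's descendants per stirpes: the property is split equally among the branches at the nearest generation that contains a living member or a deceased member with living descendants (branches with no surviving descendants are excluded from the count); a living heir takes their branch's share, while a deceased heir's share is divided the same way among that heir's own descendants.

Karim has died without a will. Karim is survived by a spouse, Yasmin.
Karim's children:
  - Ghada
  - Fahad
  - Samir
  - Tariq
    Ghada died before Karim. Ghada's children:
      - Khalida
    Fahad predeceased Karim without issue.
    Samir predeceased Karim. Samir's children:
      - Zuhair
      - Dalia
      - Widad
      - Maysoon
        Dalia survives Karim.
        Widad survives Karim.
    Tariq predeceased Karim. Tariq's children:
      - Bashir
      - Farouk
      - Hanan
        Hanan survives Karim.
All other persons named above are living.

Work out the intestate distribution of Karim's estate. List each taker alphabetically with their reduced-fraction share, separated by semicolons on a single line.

Bashir 1/15; Dalia 1/20; Farouk 1/15; Hanan 1/15; Khalida 1/5; Maysoon 1/20; Widad 1/20; Yasmin 2/5; Zuhair 1/20

Yasmin, as surviving spouse, takes 2/5.
The remaining 3/5 passes to Karim's descendants per stirpes.
Fahad left no surviving issue, so that branch lapses and is disregarded.
The 3/5 is divided into 3 equal shares of 1/5 among Ghada, Samir, Tariq.
Ghada predeceased; the 1/5 allotted to Ghada's branch passes to Ghada's issue by representation.
Khalida is the sole taker at this level and receives the full 1/5.
Samir predeceased; the 1/5 allotted to Samir's branch passes to Samir's issue by representation.
The 1/5 is divided into 4 equal shares of 1/20 among Zuhair, Dalia, Widad, Maysoon.
Zuhair is living and takes 1/20.
Dalia is living and takes 1/20.
Widad is living and takes 1/20.
Maysoon is living and takes 1/20.
Tariq predeceased; the 1/5 allotted to Tariq's branch passes to Tariq's issue by representation.
The 1/5 is divided into 3 equal shares of 1/15 among Bashir, Farouk, Hanan.
Bashir is living and takes 1/15.
Farouk is living and takes 1/15.
Hanan is living and takes 1/15.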